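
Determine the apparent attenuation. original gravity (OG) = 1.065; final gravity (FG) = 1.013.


AA = (OG − FG)/(OG − 1) · 100
AA = (1.065 − 1.013)/(1.065 − 1) · 100

80.0000 %


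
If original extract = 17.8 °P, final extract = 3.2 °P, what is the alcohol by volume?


SG = 259/(259 − P);  ABV = (OG − FG)·131.25
OG = 259/(259 − 17.8) = 1.0738
FG = 259/(259 − 3.2) = 1.0125
ABV = (1.0738 − 1.0125)·131.25

8.0440 % ABV


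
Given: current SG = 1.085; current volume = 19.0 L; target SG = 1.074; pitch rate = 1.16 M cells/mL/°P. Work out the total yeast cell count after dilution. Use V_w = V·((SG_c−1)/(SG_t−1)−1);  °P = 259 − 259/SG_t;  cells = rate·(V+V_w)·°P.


V_w = 19.0·((1.085−1)/(1.074−1)−1) = 2.8243
V_final = 19.0 + 2.8243 = 21.8243
°P = 259 − 259/1.074 = 17.8454
cells = 1.16·21.8243·17.8454

451.7790 billion cells


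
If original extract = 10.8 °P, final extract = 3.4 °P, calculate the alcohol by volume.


SG = 259/(259 − P);  ABV = (OG − FG)·131.25
OG = 259/(259 − 10.8) = 1.0435
FG = 259/(259 − 3.4) = 1.0133
ABV = (1.0435 − 1.0133)·131.25

3.9652 % ABV


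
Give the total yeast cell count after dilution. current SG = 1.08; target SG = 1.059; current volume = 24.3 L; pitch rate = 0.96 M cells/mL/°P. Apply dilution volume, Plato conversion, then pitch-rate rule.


V_w = V·((SG_c−1)/(SG_t−1)−1);  °P = 259 − 259/SG_t;  cells = rate·(V+V_w)·°P
V_w = 24.3·((1.08−1)/(1.059−1)−1) = 8.6492
V_final = 24.3 + 8.6492 = 32.9492
°P = 259 − 259/1.059 = 14.4297
cells = 0.96·32.9492·14.4297

456.4270 billion cells


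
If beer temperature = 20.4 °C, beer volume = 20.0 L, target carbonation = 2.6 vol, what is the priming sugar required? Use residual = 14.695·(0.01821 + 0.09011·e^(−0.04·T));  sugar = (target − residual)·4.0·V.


residual = 14.695·(0.01821 + 0.09011·e^(−0.04·20.4)) = 0.8531
sugar = (2.6 − 0.8531)·4.0·20.0

139.7489 g


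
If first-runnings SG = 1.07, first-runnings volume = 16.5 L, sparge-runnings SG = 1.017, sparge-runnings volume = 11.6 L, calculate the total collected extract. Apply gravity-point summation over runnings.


total = Σ (SG_i − 1)·1000·V_i
first = (1.07 − 1)·1000·16.5 = 1155.0000
sparge = (1.017 − 1)·1000·11.6 = 197.2000
total = 1155.0000 + 197.2000

1352.2000 gravity·L


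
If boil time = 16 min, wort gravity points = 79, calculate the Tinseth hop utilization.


U = 1.65·0.000125^(GP/1000) · (1 − e^(−0.04·t))/4.15
bigness = 1.65·0.000125^(79/1000) = 0.8112
boil_factor = (1 − e^(−0.04·16))/4.15 = 0.1139
U = 0.8112 · 0.1139

0.0924


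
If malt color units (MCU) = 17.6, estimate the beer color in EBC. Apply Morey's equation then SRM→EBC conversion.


SRM = 1.4922·MCU^0.6859;  EBC = SRM·1.97
SRM = 1.4922·17.6^0.6859 = 10.6690
EBC = 10.6690·1.97

21.0180 EBC


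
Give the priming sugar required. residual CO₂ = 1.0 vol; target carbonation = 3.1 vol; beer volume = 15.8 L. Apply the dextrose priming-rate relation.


sugar = (target − residual)·4.0·V
sugar = (3.1 − 1.0)·4.0·15.8

132.7200 g


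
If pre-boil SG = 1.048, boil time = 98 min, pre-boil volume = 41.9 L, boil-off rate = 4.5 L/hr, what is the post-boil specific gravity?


V_post = V_pre − rate·(t/60);  SG_post = 1 + (SG_pre−1)·V_pre/V_post
V_post = 41.9 − 4.5·(98/60) = 34.5500
SG_post = 1 + (1.048 − 1)·41.9/34.5500

1.0582


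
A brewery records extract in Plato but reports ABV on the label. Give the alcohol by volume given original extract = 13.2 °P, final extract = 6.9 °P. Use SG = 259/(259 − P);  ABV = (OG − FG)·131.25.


OG = 259/(259 − 13.2) = 1.0537
FG = 259/(259 − 6.9) = 1.0274
ABV = (1.0537 − 1.0274)·131.25

3.4561 % ABV


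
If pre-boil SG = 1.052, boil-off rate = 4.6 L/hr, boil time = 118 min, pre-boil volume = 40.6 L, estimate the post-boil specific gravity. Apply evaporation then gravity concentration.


V_post = V_pre − rate·(t/60);  SG_post = 1 + (SG_pre−1)·V_pre/V_post
V_post = 40.6 − 4.6·(118/60) = 31.5533
SG_post = 1 + (1.052 − 1)·40.6/31.5533

1.0669


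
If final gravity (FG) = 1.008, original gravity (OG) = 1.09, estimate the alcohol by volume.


ABV = (OG − FG) · 131.25
ABV = (1.09 − 1.008) · 131.25

10.7625 % ABV


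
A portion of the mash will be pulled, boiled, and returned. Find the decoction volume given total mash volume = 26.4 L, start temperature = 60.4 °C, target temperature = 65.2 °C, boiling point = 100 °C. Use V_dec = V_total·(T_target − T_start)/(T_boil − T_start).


V_dec = 26.4·(65.2 − 60.4)/(100 − 60.4)

3.2000 L


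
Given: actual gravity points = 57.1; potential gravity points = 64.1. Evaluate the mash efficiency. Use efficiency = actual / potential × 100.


efficiency = 57.1 / 64.1 × 100

89.0796 %


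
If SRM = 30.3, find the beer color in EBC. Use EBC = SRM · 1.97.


EBC = 30.3 · 1.97

59.6910 EBC


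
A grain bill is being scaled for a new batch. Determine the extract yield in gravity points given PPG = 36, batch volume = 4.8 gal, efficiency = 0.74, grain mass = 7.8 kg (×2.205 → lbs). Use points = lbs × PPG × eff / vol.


lbs = 7.8 × 2.205 = 17.1990
points = 17.1990 × 36 × 0.74 / 4.8

95.4545 points


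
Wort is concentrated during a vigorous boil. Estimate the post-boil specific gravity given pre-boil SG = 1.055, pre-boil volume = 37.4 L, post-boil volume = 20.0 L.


SG_post = 1 + (SG_pre − 1)·V_pre/V_post
pts_pre = (1.055 − 1)·1000 = 55.0000
pts_post = 55.0000·37.4/20.0 = 102.8500
SG_post = 1 + 102.8500/1000

1.1028


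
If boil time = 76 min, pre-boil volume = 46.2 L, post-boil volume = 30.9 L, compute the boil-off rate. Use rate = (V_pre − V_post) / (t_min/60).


rate = (46.2 − 30.9) / (76/60)

12.0789 L/hr


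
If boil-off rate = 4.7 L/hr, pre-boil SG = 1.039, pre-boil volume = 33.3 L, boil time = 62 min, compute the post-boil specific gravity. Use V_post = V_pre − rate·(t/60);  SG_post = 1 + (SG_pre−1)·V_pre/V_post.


V_post = 33.3 − 4.7·(62/60) = 28.4433
SG_post = 1 + (1.039 − 1)·33.3/28.4433

1.0457


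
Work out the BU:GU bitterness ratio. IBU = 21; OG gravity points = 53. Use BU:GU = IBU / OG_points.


BU:GU = 21 / 53

0.3962


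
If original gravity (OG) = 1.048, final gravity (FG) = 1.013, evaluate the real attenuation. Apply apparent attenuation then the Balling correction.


AA = (OG−FG)/(OG−1)·100;  RA = AA·0.8192
AA = (1.048 − 1.013)/(1.048 − 1)·100 = 72.9167
RA = 72.9167·0.8192

59.7333 %


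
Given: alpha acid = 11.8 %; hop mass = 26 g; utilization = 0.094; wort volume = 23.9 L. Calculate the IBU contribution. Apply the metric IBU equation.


IBU = (α/100)·mass·U·1000 / V
IBU = (11.8/100)·26·0.094·1000 / 23.9

12.0666 IBU


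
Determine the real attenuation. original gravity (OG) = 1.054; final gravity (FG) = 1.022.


AA = (OG−FG)/(OG−1)·100;  RA = AA·0.8192
AA = (1.054 − 1.022)/(1.054 − 1)·100 = 59.2593
RA = 59.2593·0.8192

48.5452 %


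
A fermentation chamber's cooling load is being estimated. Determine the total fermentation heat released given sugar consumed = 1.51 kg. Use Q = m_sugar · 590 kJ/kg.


Q = 1.51 · 590

890.9000 kJ


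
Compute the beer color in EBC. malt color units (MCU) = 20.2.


SRM = 1.4922·MCU^0.6859;  EBC = SRM·1.97
SRM = 1.4922·20.2^0.6859 = 11.7265
EBC = 11.7265·1.97

23.1012 EBC


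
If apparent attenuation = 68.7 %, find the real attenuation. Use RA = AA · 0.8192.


RA = 68.7 · 0.8192

56.2790 %


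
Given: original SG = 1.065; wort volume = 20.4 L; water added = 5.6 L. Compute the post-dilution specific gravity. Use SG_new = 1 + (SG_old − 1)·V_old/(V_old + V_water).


pts = (1.065 − 1)·1000·20.4/(20.4 + 5.6) = 51.0000
SG_new = 1 + 51.0000/1000

1.0510


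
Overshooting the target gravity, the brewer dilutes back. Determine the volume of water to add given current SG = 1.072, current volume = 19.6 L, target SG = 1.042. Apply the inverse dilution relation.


V_water = V·((SG_curr − 1)/(SG_target − 1) − 1)
V_water = 19.6·((1.072 − 1)/(1.042 − 1) − 1)

14.0000 L


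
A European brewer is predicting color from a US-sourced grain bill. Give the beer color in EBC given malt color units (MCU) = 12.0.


SRM = 1.4922·MCU^0.6859;  EBC = SRM·1.97
SRM = 1.4922·12.0^0.6859 = 8.2042
EBC = 8.2042·1.97

16.1623 EBC


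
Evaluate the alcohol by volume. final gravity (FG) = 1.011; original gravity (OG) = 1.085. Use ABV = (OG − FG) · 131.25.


ABV = (1.085 − 1.011) · 131.25

9.7125 % ABV


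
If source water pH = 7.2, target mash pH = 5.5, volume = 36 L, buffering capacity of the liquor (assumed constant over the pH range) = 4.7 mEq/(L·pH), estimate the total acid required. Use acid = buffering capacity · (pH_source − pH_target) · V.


acid = 4.7 · (7.2 − 5.5) · 36

287.6400 mEq


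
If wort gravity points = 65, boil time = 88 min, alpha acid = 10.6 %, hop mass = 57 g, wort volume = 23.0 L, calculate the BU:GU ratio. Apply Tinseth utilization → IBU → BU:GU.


U = 1.65·0.000125^(GP/1000)·(1−e^(−0.04t))/4.15;  IBU = (α/100)·m·U·1000/V;  BU:GU = IBU/GP
U = 1.65·0.000125^(65/1000)·(1−e^(−0.04·88))/4.15 = 0.2151
IBU = (10.6/100)·57·0.2151·1000/23.0 = 56.5118
BU:GU = 56.5118/65

0.8694


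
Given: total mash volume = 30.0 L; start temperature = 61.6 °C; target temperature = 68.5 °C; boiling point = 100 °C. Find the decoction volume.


V_dec = V_total·(T_target − T_start)/(T_boil − T_start)
V_dec = 30.0·(68.5 − 61.6)/(100 − 61.6)

5.3906 L


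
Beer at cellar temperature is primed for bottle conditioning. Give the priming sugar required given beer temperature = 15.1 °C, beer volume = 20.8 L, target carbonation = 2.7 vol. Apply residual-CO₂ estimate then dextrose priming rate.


residual = 14.695·(0.01821 + 0.09011·e^(−0.04·T));  sugar = (target − residual)·4.0·V
residual = 14.695·(0.01821 + 0.09011·e^(−0.04·15.1)) = 0.9914
sugar = (2.7 − 0.9914)·4.0·20.8

142.1545 g


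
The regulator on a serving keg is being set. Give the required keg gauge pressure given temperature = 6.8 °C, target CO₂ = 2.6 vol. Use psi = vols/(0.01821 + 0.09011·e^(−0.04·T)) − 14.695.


psi = 2.6/(0.01821 + 0.09011·e^(−0.04·6.8)) − 14.695

15.2380 psi


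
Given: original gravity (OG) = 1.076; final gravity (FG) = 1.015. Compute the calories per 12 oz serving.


ABW = (OG−FG)·131.25·0.79/FG;  °P = 259 − 259/SG (for OG→OE and FG→AE);  RE = 0.1808·OE + 0.8192·AE;  Cal = (6.9·ABW + 4·(RE−0.1))·FG·3.55
ABW = (1.076 − 1.015)·131.25·0.79/1.015 = 6.2315
OE = 259 − 259/1.076 = 18.2937 °P
AE = 259 − 259/1.015 = 3.8276 °P
RE = 0.1808·18.2937 + 0.8192·3.8276 = 6.4431 °P
Cal = (6.9·6.2315 + 4·(6.4431−0.1))·1.015·3.55

246.3518 kcal


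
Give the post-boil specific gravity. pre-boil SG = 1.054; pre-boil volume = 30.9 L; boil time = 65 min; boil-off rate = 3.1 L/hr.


V_post = V_pre − rate·(t/60);  SG_post = 1 + (SG_pre−1)·V_pre/V_post
V_post = 30.9 − 3.1·(65/60) = 27.5417
SG_post = 1 + (1.054 − 1)·30.9/27.5417

1.0606


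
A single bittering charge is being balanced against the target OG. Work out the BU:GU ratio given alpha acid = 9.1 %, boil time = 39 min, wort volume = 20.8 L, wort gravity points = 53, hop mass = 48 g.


U = 1.65·0.000125^(GP/1000)·(1−e^(−0.04t))/4.15;  IBU = (α/100)·m·U·1000/V;  BU:GU = IBU/GP
U = 1.65·0.000125^(53/1000)·(1−e^(−0.04·39))/4.15 = 0.1950
IBU = (9.1/100)·48·0.1950·1000/20.8 = 40.9585
BU:GU = 40.9585/53

0.7728


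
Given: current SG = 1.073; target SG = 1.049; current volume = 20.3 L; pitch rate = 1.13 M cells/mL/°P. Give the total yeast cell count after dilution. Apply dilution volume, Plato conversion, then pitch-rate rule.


V_w = V·((SG_c−1)/(SG_t−1)−1);  °P = 259 − 259/SG_t;  cells = rate·(V+V_w)·°P
V_w = 20.3·((1.073−1)/(1.049−1)−1) = 9.9429
V_final = 20.3 + 9.9429 = 30.2429
°P = 259 − 259/1.049 = 12.0982
cells = 1.13·30.2429·12.0982

413.4487 billion cells


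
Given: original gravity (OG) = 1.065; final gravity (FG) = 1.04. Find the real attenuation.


AA = (OG−FG)/(OG−1)·100;  RA = AA·0.8192
AA = (1.065 − 1.04)/(1.065 − 1)·100 = 38.4615
RA = 38.4615·0.8192

31.5077 %


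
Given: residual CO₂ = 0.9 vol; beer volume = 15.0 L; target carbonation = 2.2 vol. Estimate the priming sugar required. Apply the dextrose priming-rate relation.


sugar = (target − residual)·4.0·V
sugar = (2.2 − 0.9)·4.0·15.0

78.0000 g


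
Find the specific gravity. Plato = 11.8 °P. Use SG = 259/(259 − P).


SG = 259/(259 − 11.8)

1.0477


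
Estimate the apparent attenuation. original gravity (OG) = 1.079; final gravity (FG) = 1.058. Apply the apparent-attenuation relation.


AA = (OG − FG)/(OG − 1) · 100
AA = (1.079 − 1.058)/(1.079 − 1) · 100

26.5823 %


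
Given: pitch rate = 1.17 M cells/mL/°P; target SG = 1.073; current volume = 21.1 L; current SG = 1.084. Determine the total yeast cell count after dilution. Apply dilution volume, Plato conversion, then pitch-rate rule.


V_w = V·((SG_c−1)/(SG_t−1)−1);  °P = 259 − 259/SG_t;  cells = rate·(V+V_w)·°P
V_w = 21.1·((1.084−1)/(1.073−1)−1) = 3.1795
V_final = 21.1 + 3.1795 = 24.2795
°P = 259 − 259/1.073 = 17.6207
cells = 1.17·24.2795·17.6207

500.5502 billion cells


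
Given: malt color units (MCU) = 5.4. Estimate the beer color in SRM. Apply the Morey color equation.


SRM = 1.4922 · MCU^0.6859
SRM = 1.4922 · 5.4^0.6859

4.7443 SRM


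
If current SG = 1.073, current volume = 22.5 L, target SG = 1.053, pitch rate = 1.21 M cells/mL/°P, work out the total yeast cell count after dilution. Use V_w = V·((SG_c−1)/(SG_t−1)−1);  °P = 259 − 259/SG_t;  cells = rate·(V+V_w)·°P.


V_w = 22.5·((1.073−1)/(1.053−1)−1) = 8.4906
V_final = 22.5 + 8.4906 = 30.9906
°P = 259 − 259/1.053 = 13.0361
cells = 1.21·30.9906·13.0361

488.8348 billion cells


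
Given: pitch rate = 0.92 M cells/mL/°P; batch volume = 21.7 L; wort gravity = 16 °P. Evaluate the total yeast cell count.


cells (billions) = rate · V_L · °P
cells = 0.92 · 21.7 · 16

319.4240 billion cells


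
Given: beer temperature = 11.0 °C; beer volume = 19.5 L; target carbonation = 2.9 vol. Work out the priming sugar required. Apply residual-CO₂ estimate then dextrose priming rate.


residual = 14.695·(0.01821 + 0.09011·e^(−0.04·T));  sugar = (target − residual)·4.0·V
residual = 14.695·(0.01821 + 0.09011·e^(−0.04·11.0)) = 1.1204
sugar = (2.9 − 1.1204)·4.0·19.5

138.8082 g


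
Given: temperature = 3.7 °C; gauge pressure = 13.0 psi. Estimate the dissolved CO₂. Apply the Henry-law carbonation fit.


vols = (P + 14.695)·(0.01821 + 0.09011·e^(−0.04·T))
vols = (13.0 + 14.695)·(0.01821 + 0.09011·e^(−0.04·3.7))

2.6566 volumes


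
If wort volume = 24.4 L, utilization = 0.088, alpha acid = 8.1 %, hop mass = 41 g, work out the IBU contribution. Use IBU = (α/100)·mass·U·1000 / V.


IBU = (8.1/100)·41·0.088·1000 / 24.4

11.9774 IBU


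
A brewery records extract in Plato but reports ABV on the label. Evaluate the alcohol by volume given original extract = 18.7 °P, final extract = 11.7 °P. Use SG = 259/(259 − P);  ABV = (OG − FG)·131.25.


OG = 259/(259 − 18.7) = 1.0778
FG = 259/(259 − 11.7) = 1.0473
ABV = (1.0778 − 1.0473)·131.25

4.0042 % ABV


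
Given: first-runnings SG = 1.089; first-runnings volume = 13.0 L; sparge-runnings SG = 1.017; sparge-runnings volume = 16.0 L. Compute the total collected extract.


total = Σ (SG_i − 1)·1000·V_i
first = (1.089 − 1)·1000·13.0 = 1157.0000
sparge = (1.017 − 1)·1000·16.0 = 272.0000
total = 1157.0000 + 272.0000

1429.0000 gravity·L


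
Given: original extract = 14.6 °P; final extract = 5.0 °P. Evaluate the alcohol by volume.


SG = 259/(259 − P);  ABV = (OG − FG)·131.25
OG = 259/(259 − 14.6) = 1.0597
FG = 259/(259 − 5.0) = 1.0197
ABV = (1.0597 − 1.0197)·131.25

5.2570 % ABV


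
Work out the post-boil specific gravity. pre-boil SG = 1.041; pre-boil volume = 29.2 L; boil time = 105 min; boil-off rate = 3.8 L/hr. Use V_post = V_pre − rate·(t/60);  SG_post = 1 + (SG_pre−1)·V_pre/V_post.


V_post = 29.2 − 3.8·(105/60) = 22.5500
SG_post = 1 + (1.041 − 1)·29.2/22.5500

1.0531


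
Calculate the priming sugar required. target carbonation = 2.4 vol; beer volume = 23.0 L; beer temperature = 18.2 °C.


residual = 14.695·(0.01821 + 0.09011·e^(−0.04·T));  sugar = (target − residual)·4.0·V
residual = 14.695·(0.01821 + 0.09011·e^(−0.04·18.2)) = 0.9070
sugar = (2.4 − 0.9070)·4.0·23.0

137.3559 g


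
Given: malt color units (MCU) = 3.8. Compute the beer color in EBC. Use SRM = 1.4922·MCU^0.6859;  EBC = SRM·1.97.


SRM = 1.4922·3.8^0.6859 = 3.7282
EBC = 3.7282·1.97

7.3446 EBC


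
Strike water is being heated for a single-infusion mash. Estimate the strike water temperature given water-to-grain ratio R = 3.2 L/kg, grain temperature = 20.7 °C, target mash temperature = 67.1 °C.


T_strike = (0.41/R)·(T_mash − T_grain) + T_mash
T_strike = (0.41/3.2)·(67.1 − 20.7) + 67.1

73.0450 °C


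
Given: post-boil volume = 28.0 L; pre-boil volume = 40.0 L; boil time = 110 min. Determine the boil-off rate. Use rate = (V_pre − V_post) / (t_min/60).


rate = (40.0 − 28.0) / (110/60)

6.5455 L/hr


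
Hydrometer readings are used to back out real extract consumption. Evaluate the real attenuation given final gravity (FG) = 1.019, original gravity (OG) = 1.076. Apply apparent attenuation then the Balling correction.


AA = (OG−FG)/(OG−1)·100;  RA = AA·0.8192
AA = (1.076 − 1.019)/(1.076 − 1)·100 = 75.0000
RA = 75.0000·0.8192

61.4400 %


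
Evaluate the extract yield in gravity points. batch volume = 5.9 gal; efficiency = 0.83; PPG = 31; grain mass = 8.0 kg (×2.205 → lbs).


points = lbs × PPG × eff / vol
lbs = 8.0 × 2.205 = 17.6400
points = 17.6400 × 31 × 0.83 / 5.9

76.9283 points


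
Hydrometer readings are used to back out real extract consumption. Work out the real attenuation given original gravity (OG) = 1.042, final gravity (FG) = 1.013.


AA = (OG−FG)/(OG−1)·100;  RA = AA·0.8192
AA = (1.042 − 1.013)/(1.042 − 1)·100 = 69.0476
RA = 69.0476·0.8192

56.5638 %


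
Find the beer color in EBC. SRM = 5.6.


EBC = SRM · 1.97
EBC = 5.6 · 1.97

11.0320 EBC


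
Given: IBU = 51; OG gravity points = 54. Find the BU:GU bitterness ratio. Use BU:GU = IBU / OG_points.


BU:GU = 51 / 54

0.9444


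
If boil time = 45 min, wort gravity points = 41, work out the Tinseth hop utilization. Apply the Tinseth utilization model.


U = 1.65·0.000125^(GP/1000) · (1 − e^(−0.04·t))/4.15
bigness = 1.65·0.000125^(41/1000) = 1.1415
boil_factor = (1 − e^(−0.04·45))/4.15 = 0.2011
U = 1.1415 · 0.2011

0.2296


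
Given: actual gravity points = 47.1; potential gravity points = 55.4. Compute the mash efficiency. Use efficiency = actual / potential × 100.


efficiency = 47.1 / 55.4 × 100

85.0181 %


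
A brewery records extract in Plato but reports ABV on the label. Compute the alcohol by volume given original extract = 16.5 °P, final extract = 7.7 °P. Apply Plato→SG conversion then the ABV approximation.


SG = 259/(259 − P);  ABV = (OG − FG)·131.25
OG = 259/(259 − 16.5) = 1.0680
FG = 259/(259 − 7.7) = 1.0306
ABV = (1.0680 − 1.0306)·131.25

4.9088 % ABV


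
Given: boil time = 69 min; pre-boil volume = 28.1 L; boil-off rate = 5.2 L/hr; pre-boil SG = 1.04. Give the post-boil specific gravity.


V_post = V_pre − rate·(t/60);  SG_post = 1 + (SG_pre−1)·V_pre/V_post
V_post = 28.1 − 5.2·(69/60) = 22.1200
SG_post = 1 + (1.04 − 1)·28.1/22.1200

1.0508


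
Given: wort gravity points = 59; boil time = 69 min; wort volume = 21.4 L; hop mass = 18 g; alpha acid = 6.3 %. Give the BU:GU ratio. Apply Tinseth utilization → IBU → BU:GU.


U = 1.65·0.000125^(GP/1000)·(1−e^(−0.04t))/4.15;  IBU = (α/100)·m·U·1000/V;  BU:GU = IBU/GP
U = 1.65·0.000125^(59/1000)·(1−e^(−0.04·69))/4.15 = 0.2192
IBU = (6.3/100)·18·0.2192·1000/21.4 = 11.6133
BU:GU = 11.6133/59

0.1968


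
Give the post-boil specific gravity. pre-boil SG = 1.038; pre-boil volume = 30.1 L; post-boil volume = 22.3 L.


SG_post = 1 + (SG_pre − 1)·V_pre/V_post
pts_pre = (1.038 − 1)·1000 = 38.0000
pts_post = 38.0000·30.1/22.3 = 51.2915
SG_post = 1 + 51.2915/1000

1.0513


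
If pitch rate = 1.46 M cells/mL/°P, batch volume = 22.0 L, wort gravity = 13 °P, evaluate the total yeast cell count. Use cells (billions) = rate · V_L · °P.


cells = 1.46 · 22.0 · 13

417.5600 billion cells


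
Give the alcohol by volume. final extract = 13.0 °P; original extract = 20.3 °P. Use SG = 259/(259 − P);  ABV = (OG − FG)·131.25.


OG = 259/(259 − 20.3) = 1.0850
FG = 259/(259 − 13.0) = 1.0528
ABV = (1.0850 − 1.0528)·131.25

4.2260 % ABV


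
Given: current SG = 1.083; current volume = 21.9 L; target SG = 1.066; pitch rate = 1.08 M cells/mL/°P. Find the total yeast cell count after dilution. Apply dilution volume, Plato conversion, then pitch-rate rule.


V_w = V·((SG_c−1)/(SG_t−1)−1);  °P = 259 − 259/SG_t;  cells = rate·(V+V_w)·°P
V_w = 21.9·((1.083−1)/(1.066−1)−1) = 5.6409
V_final = 21.9 + 5.6409 = 27.5409
°P = 259 − 259/1.066 = 16.0356
cells = 1.08·27.5409·16.0356

476.9672 billion cells


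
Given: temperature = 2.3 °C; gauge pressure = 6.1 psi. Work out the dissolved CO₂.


vols = (P + 14.695)·(0.01821 + 0.09011·e^(−0.04·T))
vols = (6.1 + 14.695)·(0.01821 + 0.09011·e^(−0.04·2.3))

2.0878 volumes


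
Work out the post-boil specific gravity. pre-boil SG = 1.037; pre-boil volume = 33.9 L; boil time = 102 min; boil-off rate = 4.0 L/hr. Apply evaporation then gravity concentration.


V_post = V_pre − rate·(t/60);  SG_post = 1 + (SG_pre−1)·V_pre/V_post
V_post = 33.9 − 4.0·(102/60) = 27.1000
SG_post = 1 + (1.037 − 1)·33.9/27.1000

1.0463


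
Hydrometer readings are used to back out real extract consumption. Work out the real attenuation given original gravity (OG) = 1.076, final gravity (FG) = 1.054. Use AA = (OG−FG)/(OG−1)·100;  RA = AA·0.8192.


AA = (1.076 − 1.054)/(1.076 − 1)·100 = 28.9474
RA = 28.9474·0.8192

23.7137 %


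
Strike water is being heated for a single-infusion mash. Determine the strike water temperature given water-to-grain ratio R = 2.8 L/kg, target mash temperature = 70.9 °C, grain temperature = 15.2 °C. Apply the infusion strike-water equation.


T_strike = (0.41/R)·(T_mash − T_grain) + T_mash
T_strike = (0.41/2.8)·(70.9 − 15.2) + 70.9

79.0561 °C


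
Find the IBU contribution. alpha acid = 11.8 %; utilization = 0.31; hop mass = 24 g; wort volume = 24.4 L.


IBU = (α/100)·mass·U·1000 / V
IBU = (11.8/100)·24·0.31·1000 / 24.4

35.9803 IBU


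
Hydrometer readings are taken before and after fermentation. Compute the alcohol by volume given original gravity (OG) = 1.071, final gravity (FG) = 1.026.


ABV = (OG − FG) · 131.25
ABV = (1.071 − 1.026) · 131.25

5.9062 % ABV


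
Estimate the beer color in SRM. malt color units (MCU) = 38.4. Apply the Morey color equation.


SRM = 1.4922 · MCU^0.6859
SRM = 1.4922 · 38.4^0.6859

18.2188 SRM


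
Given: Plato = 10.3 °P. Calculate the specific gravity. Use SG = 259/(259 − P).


SG = 259/(259 − 10.3)

1.0414


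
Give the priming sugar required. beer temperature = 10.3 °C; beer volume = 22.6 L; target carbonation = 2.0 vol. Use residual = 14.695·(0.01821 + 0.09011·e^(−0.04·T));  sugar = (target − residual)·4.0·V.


residual = 14.695·(0.01821 + 0.09011·e^(−0.04·10.3)) = 1.1446
sugar = (2.0 − 1.1446)·4.0·22.6

77.3260 g


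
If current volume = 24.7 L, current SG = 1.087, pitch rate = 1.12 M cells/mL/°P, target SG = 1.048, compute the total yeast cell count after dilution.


V_w = V·((SG_c−1)/(SG_t−1)−1);  °P = 259 − 259/SG_t;  cells = rate·(V+V_w)·°P
V_w = 24.7·((1.087−1)/(1.048−1)−1) = 20.0687
V_final = 24.7 + 20.0687 = 44.7687
°P = 259 − 259/1.048 = 11.8626
cells = 1.12·44.7687·11.8626

594.8024 billion cells


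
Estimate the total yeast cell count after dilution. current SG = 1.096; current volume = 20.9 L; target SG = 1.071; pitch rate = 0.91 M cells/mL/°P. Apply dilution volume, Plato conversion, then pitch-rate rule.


V_w = V·((SG_c−1)/(SG_t−1)−1);  °P = 259 − 259/SG_t;  cells = rate·(V+V_w)·°P
V_w = 20.9·((1.096−1)/(1.071−1)−1) = 7.3592
V_final = 20.9 + 7.3592 = 28.2592
°P = 259 − 259/1.071 = 17.1699
cells = 0.91·28.2592·17.1699

441.5391 billion cells


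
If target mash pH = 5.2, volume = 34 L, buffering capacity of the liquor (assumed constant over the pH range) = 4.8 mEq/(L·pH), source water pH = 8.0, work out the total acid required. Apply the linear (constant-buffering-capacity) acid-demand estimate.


acid = buffering capacity · (pH_source − pH_target) · V
acid = 4.8 · (8.0 − 5.2) · 34

456.9600 mEq


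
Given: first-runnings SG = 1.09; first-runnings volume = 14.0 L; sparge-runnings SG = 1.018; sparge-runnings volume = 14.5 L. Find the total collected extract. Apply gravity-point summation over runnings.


total = Σ (SG_i − 1)·1000·V_i
first = (1.09 − 1)·1000·14.0 = 1260.0000
sparge = (1.018 − 1)·1000·14.5 = 261.0000
total = 1260.0000 + 261.0000

1521.0000 gravity·L


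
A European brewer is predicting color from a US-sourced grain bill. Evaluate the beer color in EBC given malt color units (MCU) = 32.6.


SRM = 1.4922·MCU^0.6859;  EBC = SRM·1.97
SRM = 1.4922·32.6^0.6859 = 16.2833
EBC = 16.2833·1.97

32.0781 EBC


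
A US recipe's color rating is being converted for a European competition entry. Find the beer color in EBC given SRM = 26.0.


EBC = SRM · 1.97
EBC = 26.0 · 1.97

51.2200 EBC


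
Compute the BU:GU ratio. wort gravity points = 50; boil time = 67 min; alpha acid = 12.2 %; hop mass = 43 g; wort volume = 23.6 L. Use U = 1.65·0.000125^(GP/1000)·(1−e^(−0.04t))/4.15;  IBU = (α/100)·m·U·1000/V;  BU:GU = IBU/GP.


U = 1.65·0.000125^(50/1000)·(1−e^(−0.04·67))/4.15 = 0.2363
IBU = (12.2/100)·43·0.2363·1000/23.6 = 52.5232
BU:GU = 52.5232/50

1.0505


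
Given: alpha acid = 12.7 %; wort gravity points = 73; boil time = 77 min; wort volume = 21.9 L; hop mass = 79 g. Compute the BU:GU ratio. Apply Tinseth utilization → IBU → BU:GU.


U = 1.65·0.000125^(GP/1000)·(1−e^(−0.04t))/4.15;  IBU = (α/100)·m·U·1000/V;  BU:GU = IBU/GP
U = 1.65·0.000125^(73/1000)·(1−e^(−0.04·77))/4.15 = 0.1968
IBU = (12.7/100)·79·0.1968·1000/21.9 = 90.1704
BU:GU = 90.1704/73

1.2352


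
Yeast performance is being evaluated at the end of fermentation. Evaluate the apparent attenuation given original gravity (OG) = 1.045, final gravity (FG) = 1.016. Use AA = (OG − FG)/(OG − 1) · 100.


AA = (1.045 − 1.016)/(1.045 − 1) · 100

64.4444 %


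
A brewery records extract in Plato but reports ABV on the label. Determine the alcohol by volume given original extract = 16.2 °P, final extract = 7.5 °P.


SG = 259/(259 − P);  ABV = (OG − FG)·131.25
OG = 259/(259 − 16.2) = 1.0667
FG = 259/(259 − 7.5) = 1.0298
ABV = (1.0667 − 1.0298)·131.25

4.8432 % ABV


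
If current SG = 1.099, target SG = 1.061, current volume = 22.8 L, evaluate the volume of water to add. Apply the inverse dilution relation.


V_water = V·((SG_curr − 1)/(SG_target − 1) − 1)
V_water = 22.8·((1.099 − 1)/(1.061 − 1) − 1)

14.2033 L


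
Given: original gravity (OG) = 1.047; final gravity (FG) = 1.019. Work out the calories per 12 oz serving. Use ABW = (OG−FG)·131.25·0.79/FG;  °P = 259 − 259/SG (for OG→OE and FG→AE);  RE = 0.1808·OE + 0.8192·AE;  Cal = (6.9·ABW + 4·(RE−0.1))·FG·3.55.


ABW = (1.047 − 1.019)·131.25·0.79/1.019 = 2.8491
OE = 259 − 259/1.047 = 11.6266 °P
AE = 259 − 259/1.019 = 4.8292 °P
RE = 0.1808·11.6266 + 0.8192·4.8292 = 6.0582 °P
Cal = (6.9·2.8491 + 4·(6.0582−0.1))·1.019·3.55

157.3290 kcal


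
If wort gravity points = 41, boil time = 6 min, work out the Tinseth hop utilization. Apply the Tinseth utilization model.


U = 1.65·0.000125^(GP/1000) · (1 − e^(−0.04·t))/4.15
bigness = 1.65·0.000125^(41/1000) = 1.1415
boil_factor = (1 − e^(−0.04·6))/4.15 = 0.0514
U = 1.1415 · 0.0514

0.0587


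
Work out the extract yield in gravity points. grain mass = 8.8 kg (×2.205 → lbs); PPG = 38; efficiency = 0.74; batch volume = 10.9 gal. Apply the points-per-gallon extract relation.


points = lbs × PPG × eff / vol
lbs = 8.8 × 2.205 = 19.4040
points = 19.4040 × 38 × 0.74 / 10.9

50.0588 points


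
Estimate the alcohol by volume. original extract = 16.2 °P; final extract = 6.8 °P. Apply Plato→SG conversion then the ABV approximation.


SG = 259/(259 − P);  ABV = (OG − FG)·131.25
OG = 259/(259 − 16.2) = 1.0667
FG = 259/(259 − 6.8) = 1.0270
ABV = (1.0667 − 1.0270)·131.25

5.2183 % ABV


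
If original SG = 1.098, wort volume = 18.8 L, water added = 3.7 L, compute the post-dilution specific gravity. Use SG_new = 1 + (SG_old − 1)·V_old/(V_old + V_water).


pts = (1.098 − 1)·1000·18.8/(18.8 + 3.7) = 81.8844
SG_new = 1 + 81.8844/1000

1.0819


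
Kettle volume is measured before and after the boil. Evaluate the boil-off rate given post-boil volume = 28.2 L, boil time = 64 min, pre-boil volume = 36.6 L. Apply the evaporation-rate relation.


rate = (V_pre − V_post) / (t_min/60)
rate = (36.6 − 28.2) / (64/60)

7.8750 L/hr


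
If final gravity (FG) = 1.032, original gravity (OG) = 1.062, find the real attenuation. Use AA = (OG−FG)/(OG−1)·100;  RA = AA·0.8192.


AA = (1.062 − 1.032)/(1.062 − 1)·100 = 48.3871
RA = 48.3871·0.8192

39.6387 %


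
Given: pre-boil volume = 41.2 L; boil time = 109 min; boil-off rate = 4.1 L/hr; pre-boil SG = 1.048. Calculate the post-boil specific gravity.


V_post = V_pre − rate·(t/60);  SG_post = 1 + (SG_pre−1)·V_pre/V_post
V_post = 41.2 − 4.1·(109/60) = 33.7517
SG_post = 1 + (1.048 − 1)·41.2/33.7517

1.0586


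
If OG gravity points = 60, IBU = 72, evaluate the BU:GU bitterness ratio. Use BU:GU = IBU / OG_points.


BU:GU = 72 / 60

1.2000


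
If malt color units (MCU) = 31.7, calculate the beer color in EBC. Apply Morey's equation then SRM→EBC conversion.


SRM = 1.4922·MCU^0.6859;  EBC = SRM·1.97
SRM = 1.4922·31.7^0.6859 = 15.9736
EBC = 15.9736·1.97

31.4680 EBC


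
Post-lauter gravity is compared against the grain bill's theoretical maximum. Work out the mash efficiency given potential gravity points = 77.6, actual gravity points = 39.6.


efficiency = actual / potential × 100
efficiency = 39.6 / 77.6 × 100

51.0309 %


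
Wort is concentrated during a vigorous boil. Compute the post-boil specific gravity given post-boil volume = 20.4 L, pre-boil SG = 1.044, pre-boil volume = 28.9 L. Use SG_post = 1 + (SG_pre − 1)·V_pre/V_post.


pts_pre = (1.044 − 1)·1000 = 44.0000
pts_post = 44.0000·28.9/20.4 = 62.3333
SG_post = 1 + 62.3333/1000

1.0623


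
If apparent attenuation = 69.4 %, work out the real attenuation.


RA = AA · 0.8192
RA = 69.4 · 0.8192

56.8525 %


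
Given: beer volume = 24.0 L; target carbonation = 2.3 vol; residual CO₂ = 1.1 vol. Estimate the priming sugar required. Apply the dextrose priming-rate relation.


sugar = (target − residual)·4.0·V
sugar = (2.3 − 1.1)·4.0·24.0

115.2000 g


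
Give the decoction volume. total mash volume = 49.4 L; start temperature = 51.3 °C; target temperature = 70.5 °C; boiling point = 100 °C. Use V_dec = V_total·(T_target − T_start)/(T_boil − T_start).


V_dec = 49.4·(70.5 − 51.3)/(100 − 51.3)

19.4760 L


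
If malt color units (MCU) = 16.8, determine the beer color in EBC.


SRM = 1.4922·MCU^0.6859;  EBC = SRM·1.97
SRM = 1.4922·16.8^0.6859 = 10.3340
EBC = 10.3340·1.97

20.3579 EBC


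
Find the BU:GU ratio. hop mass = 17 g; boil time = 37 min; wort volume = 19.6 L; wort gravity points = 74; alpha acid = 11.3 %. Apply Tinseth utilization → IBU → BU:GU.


U = 1.65·0.000125^(GP/1000)·(1−e^(−0.04t))/4.15;  IBU = (α/100)·m·U·1000/V;  BU:GU = IBU/GP
U = 1.65·0.000125^(74/1000)·(1−e^(−0.04·37))/4.15 = 0.1579
IBU = (11.3/100)·17·0.1579·1000/19.6 = 15.4775
BU:GU = 15.4775/74

0.2092


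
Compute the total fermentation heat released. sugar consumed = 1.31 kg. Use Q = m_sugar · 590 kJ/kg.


Q = 1.31 · 590

772.9000 kJ


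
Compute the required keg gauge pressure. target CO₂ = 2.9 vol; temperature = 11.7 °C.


psi = vols/(0.01821 + 0.09011·e^(−0.04·T)) − 14.695
psi = 2.9/(0.01821 + 0.09011·e^(−0.04·11.7)) − 14.695

24.1573 psi


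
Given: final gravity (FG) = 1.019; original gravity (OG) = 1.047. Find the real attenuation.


AA = (OG−FG)/(OG−1)·100;  RA = AA·0.8192
AA = (1.047 − 1.019)/(1.047 − 1)·100 = 59.5745
RA = 59.5745·0.8192

48.8034 %


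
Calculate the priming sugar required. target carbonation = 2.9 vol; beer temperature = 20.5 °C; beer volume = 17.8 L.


residual = 14.695·(0.01821 + 0.09011·e^(−0.04·T));  sugar = (target − residual)·4.0·V
residual = 14.695·(0.01821 + 0.09011·e^(−0.04·20.5)) = 0.8508
sugar = (2.9 − 0.8508)·4.0·17.8

145.9030 g


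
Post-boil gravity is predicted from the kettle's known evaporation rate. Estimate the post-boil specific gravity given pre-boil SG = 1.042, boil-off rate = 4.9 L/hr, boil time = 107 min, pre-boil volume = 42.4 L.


V_post = V_pre − rate·(t/60);  SG_post = 1 + (SG_pre−1)·V_pre/V_post
V_post = 42.4 − 4.9·(107/60) = 33.6617
SG_post = 1 + (1.042 − 1)·42.4/33.6617

1.0529


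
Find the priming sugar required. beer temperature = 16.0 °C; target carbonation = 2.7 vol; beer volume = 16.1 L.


residual = 14.695·(0.01821 + 0.09011·e^(−0.04·T));  sugar = (target − residual)·4.0·V
residual = 14.695·(0.01821 + 0.09011·e^(−0.04·16.0)) = 0.9658
sugar = (2.7 − 0.9658)·4.0·16.1

111.6813 g


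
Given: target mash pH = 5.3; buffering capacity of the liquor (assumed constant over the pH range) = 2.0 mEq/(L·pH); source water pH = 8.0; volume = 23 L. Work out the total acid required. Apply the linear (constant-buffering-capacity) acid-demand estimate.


acid = buffering capacity · (pH_source − pH_target) · V
acid = 2.0 · (8.0 − 5.3) · 23

124.2000 mEq


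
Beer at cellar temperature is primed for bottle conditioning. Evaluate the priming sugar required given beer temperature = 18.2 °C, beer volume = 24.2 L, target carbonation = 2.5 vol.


residual = 14.695·(0.01821 + 0.09011·e^(−0.04·T));  sugar = (target − residual)·4.0·V
residual = 14.695·(0.01821 + 0.09011·e^(−0.04·18.2)) = 0.9070
sugar = (2.5 − 0.9070)·4.0·24.2

154.2023 g


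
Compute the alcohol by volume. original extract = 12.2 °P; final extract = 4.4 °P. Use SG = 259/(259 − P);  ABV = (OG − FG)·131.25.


OG = 259/(259 − 12.2) = 1.0494
FG = 259/(259 − 4.4) = 1.0173
ABV = (1.0494 − 1.0173)·131.25

4.2198 % ABV


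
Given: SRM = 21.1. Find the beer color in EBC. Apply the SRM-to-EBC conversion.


EBC = SRM · 1.97
EBC = 21.1 · 1.97

41.5670 EBC


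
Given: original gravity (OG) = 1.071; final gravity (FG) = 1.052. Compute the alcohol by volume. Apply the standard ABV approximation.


ABV = (OG − FG) · 131.25
ABV = (1.071 − 1.052) · 131.25

2.4937 % ABV


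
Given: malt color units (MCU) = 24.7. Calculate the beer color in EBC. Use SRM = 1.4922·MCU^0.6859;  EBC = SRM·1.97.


SRM = 1.4922·24.7^0.6859 = 13.4610
EBC = 13.4610·1.97

26.5182 EBC


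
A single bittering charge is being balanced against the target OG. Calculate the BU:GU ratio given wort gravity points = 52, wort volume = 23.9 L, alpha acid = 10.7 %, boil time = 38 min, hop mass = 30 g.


U = 1.65·0.000125^(GP/1000)·(1−e^(−0.04t))/4.15;  IBU = (α/100)·m·U·1000/V;  BU:GU = IBU/GP
U = 1.65·0.000125^(52/1000)·(1−e^(−0.04·38))/4.15 = 0.1947
IBU = (10.7/100)·30·0.1947·1000/23.9 = 26.1453
BU:GU = 26.1453/52

0.5028


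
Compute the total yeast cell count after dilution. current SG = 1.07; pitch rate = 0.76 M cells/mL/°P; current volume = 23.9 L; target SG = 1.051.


V_w = V·((SG_c−1)/(SG_t−1)−1);  °P = 259 − 259/SG_t;  cells = rate·(V+V_w)·°P
V_w = 23.9·((1.07−1)/(1.051−1)−1) = 8.9039
V_final = 23.9 + 8.9039 = 32.8039
°P = 259 − 259/1.051 = 12.5680
cells = 0.76·32.8039·12.5680

313.3333 billion cells


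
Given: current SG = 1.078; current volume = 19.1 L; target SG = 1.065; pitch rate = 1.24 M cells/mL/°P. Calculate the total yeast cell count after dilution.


V_w = V·((SG_c−1)/(SG_t−1)−1);  °P = 259 − 259/SG_t;  cells = rate·(V+V_w)·°P
V_w = 19.1·((1.078−1)/(1.065−1)−1) = 3.8200
V_final = 19.1 + 3.8200 = 22.9200
°P = 259 − 259/1.065 = 15.8075
cells = 1.24·22.9200·15.8075

449.2621 billion cells


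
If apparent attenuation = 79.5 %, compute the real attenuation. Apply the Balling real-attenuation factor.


RA = AA · 0.8192
RA = 79.5 · 0.8192

65.1264 %


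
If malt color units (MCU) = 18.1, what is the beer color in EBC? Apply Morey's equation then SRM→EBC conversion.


SRM = 1.4922·MCU^0.6859;  EBC = SRM·1.97
SRM = 1.4922·18.1^0.6859 = 10.8760
EBC = 10.8760·1.97

21.4257 EBC


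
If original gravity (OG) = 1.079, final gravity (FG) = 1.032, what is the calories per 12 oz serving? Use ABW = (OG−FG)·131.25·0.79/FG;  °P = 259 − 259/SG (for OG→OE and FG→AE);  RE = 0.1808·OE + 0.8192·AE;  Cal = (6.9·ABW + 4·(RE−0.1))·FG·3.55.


ABW = (1.079 − 1.032)·131.25·0.79/1.032 = 4.7222
OE = 259 − 259/1.079 = 18.9629 °P
AE = 259 − 259/1.032 = 8.0310 °P
RE = 0.1808·18.9629 + 0.8192·8.0310 = 10.0075 °P
Cal = (6.9·4.7222 + 4·(10.0075−0.1))·1.032·3.55

264.5602 kcal


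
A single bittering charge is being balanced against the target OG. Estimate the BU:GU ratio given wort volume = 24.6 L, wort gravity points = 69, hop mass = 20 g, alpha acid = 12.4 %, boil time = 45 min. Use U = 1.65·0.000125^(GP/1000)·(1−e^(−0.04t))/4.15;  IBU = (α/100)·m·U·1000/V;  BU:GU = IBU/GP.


U = 1.65·0.000125^(69/1000)·(1−e^(−0.04·45))/4.15 = 0.1785
IBU = (12.4/100)·20·0.1785·1000/24.6 = 17.9958
BU:GU = 17.9958/69

0.2608


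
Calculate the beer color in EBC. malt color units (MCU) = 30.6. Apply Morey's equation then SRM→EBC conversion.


SRM = 1.4922·MCU^0.6859;  EBC = SRM·1.97
SRM = 1.4922·30.6^0.6859 = 15.5913
EBC = 15.5913·1.97

30.7149 EBC


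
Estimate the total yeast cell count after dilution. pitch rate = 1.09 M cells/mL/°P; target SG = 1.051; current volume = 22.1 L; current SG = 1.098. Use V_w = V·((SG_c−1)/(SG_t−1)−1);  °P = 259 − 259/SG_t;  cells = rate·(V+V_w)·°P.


V_w = 22.1·((1.098−1)/(1.051−1)−1) = 20.3667
V_final = 22.1 + 20.3667 = 42.4667
°P = 259 − 259/1.051 = 12.5680
cells = 1.09·42.4667·12.5680

581.7574 billion cells


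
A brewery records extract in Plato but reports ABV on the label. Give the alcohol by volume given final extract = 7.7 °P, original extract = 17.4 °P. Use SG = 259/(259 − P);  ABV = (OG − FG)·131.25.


OG = 259/(259 − 17.4) = 1.0720
FG = 259/(259 − 7.7) = 1.0306
ABV = (1.0720 − 1.0306)·131.25

5.4310 % ABV


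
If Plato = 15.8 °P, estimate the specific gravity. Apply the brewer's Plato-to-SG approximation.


SG = 259/(259 − P)
SG = 259/(259 − 15.8)

1.0650
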